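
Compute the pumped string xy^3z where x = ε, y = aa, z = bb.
aaaaaabb

Given x = '', y = 'aa', z = 'bb' and i = 3:

xy^3z = x + y·y·...·y (3 times) + z
       = '' + 'aa'^3 + 'bb'
       = '' + 'aaaaaa' + 'bb'
       = 'aaaaaabb'

The pumped string is 'aaaaaabb' with length 8.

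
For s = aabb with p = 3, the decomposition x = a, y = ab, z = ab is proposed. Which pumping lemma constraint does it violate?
Violated: xyz = s

The decomposition x = a, y = ab, z = ab for s = aabb with p = 3
violates the constraint: xyz = s

xyz = 'a' + 'ab' + 'ab' = 'aabab' ≠ 'aabb' = s. The decomposition doesn't reconstruct s.

Pumping lemma constraints:
1. xyz = s (decomposition is valid)
2. |xy| ≤ p
3. |y| > 0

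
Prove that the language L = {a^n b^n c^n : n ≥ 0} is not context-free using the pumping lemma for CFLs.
Assume for contradiction that L is context-free, and let p ≥ 1 be the pumping length given by the pumping lemma for CFLs.
Choose s = a^p b^p c^p. Then s ∈ L and |s| = 3p ≥ p.
By the CFL pumping lemma, s = uvxyz for some u, v, x, y, z with |vxy| ≤ p, |vy| ≥ 1, and uv^i xy^i z ∈ L for every i ≥ 0.

Because |vxy| ≤ p, the window vxy cannot contain both an a and a c: any substring of s containing both must include the entire block b^p plus at least one a and one c, so it has length ≥ p + 2 > p.
Hence at least one of the letters a, c does not occur in vy at all.

Take i = 0: the string uxz is obtained from s by deleting |vy| ≥ 1 symbols, so |uxz| = 3p − |vy| < 3p.
But the letter (a or c) that does not occur in vy still occurs exactly p times in uxz. Every string of L with exactly p copies of some letter is a^p b^p c^p, of length 3p. Since |uxz| < 3p, uxz ∉ L.

This contradicts the CFL pumping lemma, which requires uv^i xy^i z ∈ L for all i ≥ 0.
Hence L = {a^n b^n c^n : n ≥ 0} is not context-free. ∎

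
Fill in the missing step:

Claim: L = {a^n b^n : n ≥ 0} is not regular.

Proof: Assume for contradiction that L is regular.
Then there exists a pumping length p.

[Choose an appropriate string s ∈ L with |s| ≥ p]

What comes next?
s = a^p b^p

This string is in L (has equal a's and b's) and has length 2p ≥ p.
Any decomposition xyz with |xy| ≤ p means y consists only of a's,
so pumping will unbalance the counts.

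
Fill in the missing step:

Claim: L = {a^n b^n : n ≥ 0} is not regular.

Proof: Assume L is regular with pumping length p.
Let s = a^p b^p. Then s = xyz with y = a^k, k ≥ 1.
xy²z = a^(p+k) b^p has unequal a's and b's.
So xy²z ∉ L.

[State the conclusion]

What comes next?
This contradicts the pumping lemma for regular languages,
which guarantees xy^i z ∈ L for all i ≥ 0.

Since our assumption that L is regular leads to a contradiction,
we conclude that L = {a^n b^n : n ≥ 0} is NOT regular. ∎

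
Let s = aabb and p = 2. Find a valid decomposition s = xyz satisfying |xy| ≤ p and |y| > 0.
x = '', y = 'a', z = 'abb'

For s = aabb and p = 2, one valid decomposition is:
- x = '' (length 0)
- y = 'a' (length 1)
- z = 'abb' (length 3)

Verification:
- xyz = '' + 'a' + 'abb' = aabb ✓
- |xy| = 1 ≤ 2 ✓
- |y| = 1 > 0 ✓

All pumping lemma constraints are satisfied.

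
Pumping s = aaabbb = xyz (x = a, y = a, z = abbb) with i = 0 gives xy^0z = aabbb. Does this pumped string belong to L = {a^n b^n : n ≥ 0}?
No

xy⁰z = a · ε · abbb = aabbb.
aabbb has 2 a's and 3 b's; 2 ≠ 3, so it is not in L.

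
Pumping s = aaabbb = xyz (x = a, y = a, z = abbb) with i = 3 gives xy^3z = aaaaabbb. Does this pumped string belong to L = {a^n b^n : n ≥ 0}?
No

xy³z = a · aaa · abbb = aaaaabbb.
aaaaabbb has 5 a's and 3 b's; 5 ≠ 3, so it is not in L.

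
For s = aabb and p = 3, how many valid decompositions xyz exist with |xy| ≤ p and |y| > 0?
6

For s = 'aabb' with pumping length p = 3:

Constraints: |xy| ≤ 3, |y| > 0

Valid decompositions (|xy| ≤ p, |y| ≥ 1):
  • x='', y='a', z='abb'
  • x='a', y='a', z='bb'
  • x='', y='aa', z='bb'
  • x='aa', y='b', z='b'
  • x='a', y='ab', z='b'
  • x='', y='aab', z='b'

Total count: 6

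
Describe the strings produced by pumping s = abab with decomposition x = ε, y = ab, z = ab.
{xy^i z : i ≥ 0} = {(ab)^(i+1) : i ≥ 0} = {ab, abab, ababab, ...}

With x = ε, y = ab, z = ab: Pumping 'ab' gives strings of alternating a's and b's.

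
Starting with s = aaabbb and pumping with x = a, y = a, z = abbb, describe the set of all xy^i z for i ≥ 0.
{xy^i z : i ≥ 0} = {a^(2+i) b^3 : i ≥ 0} = {aabbb, aaabbb, aaaabbb, ...}

With x = a, y = a, z = abbb: Starting with aaabbb and pumping the second 'a', we get strings with 2+i a's followed by 3 b's for i = 0, 1, 2, ...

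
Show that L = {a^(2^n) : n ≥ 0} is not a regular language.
Assume for contradiction that L is regular, and let p ≥ 1 be the pumping length given by the pumping lemma.
Choose s = a^(2^p). Then s ∈ L and |s| = 2^p ≥ p.
By the pumping lemma, s = xyz for some x, y, z with |xy| ≤ p, |y| ≥ 1, and xy^i z ∈ L for every i ≥ 0.
Here y = a^k for some k with 1 ≤ k ≤ |xy| ≤ p, and p < 2^p.

Take i = 2: |xy²z| = 2^p + k.
Now 2^p < 2^p + k ≤ 2^p + p < 2^p + 2^p = 2^(p+1).
So |xy²z| lies strictly between the consecutive powers of two 2^p and 2^(p+1), hence is not a power of 2, and xy²z ∉ L.

This contradicts the pumping lemma, which requires xy^i z ∈ L for all i ≥ 0.
Hence L = {a^(2^n) : n ≥ 0} is not regular. ∎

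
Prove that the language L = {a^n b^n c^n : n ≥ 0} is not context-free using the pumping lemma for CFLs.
Assume for contradiction that L is context-free, and let p ≥ 1 be the pumping length given by the pumping lemma for CFLs.
Choose s = a^p b^p c^p. Then s ∈ L and |s| = 3p ≥ p.
By the CFL pumping lemma, s = uvxyz for some u, v, x, y, z with |vxy| ≤ p, |vy| ≥ 1, and uv^i xy^i z ∈ L for every i ≥ 0.

Because |vxy| ≤ p, the window vxy cannot contain both an a and a c: any substring of s containing both must include the entire block b^p plus at least one a and one c, so it has length ≥ p + 2 > p.
Hence at least one of the letters a, c does not occur in vy at all.

Take i = 0: the string uxz is obtained from s by deleting |vy| ≥ 1 symbols, so |uxz| = 3p − |vy| < 3p.
But the letter (a or c) that does not occur in vy still occurs exactly p times in uxz. Every string of L with exactly p copies of some letter is a^p b^p c^p, of length 3p. Since |uxz| < 3p, uxz ∉ L.

This contradicts the CFL pumping lemma, which requires uv^i xy^i z ∈ L for all i ≥ 0.
Hence L = {a^n b^n c^n : n ≥ 0} is not context-free. ∎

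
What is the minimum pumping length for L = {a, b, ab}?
p = 3

For a finite language L, the pumping lemma holds vacuously if p > max|s| for s ∈ L.

The longest string in L = {a, b, ab} has length 2.
If p = 3, then no string s ∈ L has |s| ≥ p, so the condition is vacuously true.

The minimum pumping length is p = 3.

Why no smaller p works: for any p ≤ 2, the longest string s ∈ L has |s| = 2 ≥ p, so it would
have to be pumpable; but pumping up (i = 2, 3, ...) produces ever longer strings, which cannot all lie in the
finite language L. So the pumping property fails for every p ≤ 2.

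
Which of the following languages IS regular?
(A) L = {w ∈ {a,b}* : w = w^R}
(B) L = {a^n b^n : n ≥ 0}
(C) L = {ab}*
(C) {ab}*

(C) L = {ab}* is regular.

This can be recognized by a finite automaton (DFA/NFA).
Regular expressions like {ab}* define regular languages.

The other choices are not regular:
- {w ∈ {a,b}* : w = w^R}: After pumping, the string is no longer symmetric
- {a^n b^n : n ≥ 0}: After pumping, the number of a's and b's become unequal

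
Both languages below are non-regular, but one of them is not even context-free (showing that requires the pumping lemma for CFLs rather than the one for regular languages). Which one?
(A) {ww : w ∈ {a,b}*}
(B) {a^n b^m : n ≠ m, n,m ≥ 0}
(A) {ww : w ∈ {a,b}*}

(A) {ww : w ∈ {a,b}*} requires the CFL pumping lemma.

- {a^n b^m : n ≠ m, n,m ≥ 0} is context-free (but not regular)
  • Can be shown non-regular with the regular pumping lemma
  • After pumping a's, we can make n = m

- {ww : w ∈ {a,b}*} is NOT context-free
  • Requires the CFL pumping lemma to prove
  • Cannot verify equality of two arbitrary substrings

The CFL pumping lemma is "stronger" in that it can prove non-membership
in the larger class of context-free languages.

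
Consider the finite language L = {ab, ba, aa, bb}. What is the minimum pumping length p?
p = 3

For a finite language L, the pumping lemma holds vacuously if p > max|s| for s ∈ L.

The longest string in L = {ab, ba, aa, bb} has length 2.
If p = 3, then no string s ∈ L has |s| ≥ p, so the condition is vacuously true.

The minimum pumping length is p = 3.

Why no smaller p works: for any p ≤ 2, the longest string s ∈ L has |s| = 2 ≥ p, so it would
have to be pumpable; but pumping up (i = 2, 3, ...) produces ever longer strings, which cannot all lie in the
finite language L. So the pumping property fails for every p ≤ 2.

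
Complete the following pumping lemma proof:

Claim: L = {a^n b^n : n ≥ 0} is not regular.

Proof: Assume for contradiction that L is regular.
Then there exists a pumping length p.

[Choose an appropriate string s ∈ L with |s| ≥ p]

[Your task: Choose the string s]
s = a^p b^p

This string is in L (has equal a's and b's) and has length 2p ≥ p.
Any decomposition xyz with |xy| ≤ p means y consists only of a's,
so pumping will unbalance the counts.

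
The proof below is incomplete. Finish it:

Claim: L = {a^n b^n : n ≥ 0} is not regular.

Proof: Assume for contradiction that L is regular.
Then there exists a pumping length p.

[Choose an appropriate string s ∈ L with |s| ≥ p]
s = a^p b^p

This string is in L (has equal a's and b's) and has length 2p ≥ p.
Any decomposition xyz with |xy| ≤ p means y consists only of a's,
so pumping will unbalance the counts.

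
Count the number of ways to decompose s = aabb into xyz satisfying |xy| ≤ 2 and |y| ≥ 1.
3

For s = 'aabb' with pumping length p = 2:

Constraints: |xy| ≤ 2, |y| > 0

Valid decompositions (|xy| ≤ p, |y| ≥ 1):
  • x='', y='a', z='abb'
  • x='a', y='a', z='bb'
  • x='', y='aa', z='bb'

Total count: 3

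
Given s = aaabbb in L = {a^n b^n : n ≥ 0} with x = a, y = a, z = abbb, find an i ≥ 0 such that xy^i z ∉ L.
i = 2

xy²z = a · aa · abbb = aaaabbb; aaaabbb has 4 a's and 3 b's; 4 ≠ 3, so it is not in L.
(Other choices also work, e.g. i = 0, 3; only i = 1 is guaranteed to stay in L since xy¹z = s.)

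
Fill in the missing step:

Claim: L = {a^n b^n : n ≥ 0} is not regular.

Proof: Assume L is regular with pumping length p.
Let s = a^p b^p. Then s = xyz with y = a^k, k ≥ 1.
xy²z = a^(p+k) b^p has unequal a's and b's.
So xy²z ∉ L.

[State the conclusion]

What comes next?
This contradicts the pumping lemma for regular languages,
which guarantees xy^i z ∈ L for all i ≥ 0.

Since our assumption that L is regular leads to a contradiction,
we conclude that L = {a^n b^n : n ≥ 0} is NOT regular. ∎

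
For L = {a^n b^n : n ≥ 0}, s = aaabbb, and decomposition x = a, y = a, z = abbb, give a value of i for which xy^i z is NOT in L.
i = 3

xy³z = a · aaa · abbb = aaaaabbb; aaaaabbb has 5 a's and 3 b's; 5 ≠ 3, so it is not in L.
(Other choices also work, e.g. i = 0, 2; only i = 1 is guaranteed to stay in L since xy¹z = s.)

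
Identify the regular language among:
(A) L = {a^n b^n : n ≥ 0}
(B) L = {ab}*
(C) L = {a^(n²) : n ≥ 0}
(B) {ab}*

(B) L = {ab}* is regular.

This can be recognized by a finite automaton (DFA/NFA).
Regular expressions like {ab}* define regular languages.

The other choices are not regular:
- {a^n b^n : n ≥ 0}: After pumping, the number of a's and b's become unequal
- {a^(n²) : n ≥ 0}: After pumping, length is no longer a perfect square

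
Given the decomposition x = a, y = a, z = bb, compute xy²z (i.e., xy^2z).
aaabb

Given x = 'a', y = 'a', z = 'bb' and i = 2:

xy^2z = x + y·y·...·y (2 times) + z
       = 'a' + 'a'^2 + 'bb'
       = 'a' + 'aa' + 'bb'
       = 'aaabb'

The pumped string is 'aaabb' with length 5.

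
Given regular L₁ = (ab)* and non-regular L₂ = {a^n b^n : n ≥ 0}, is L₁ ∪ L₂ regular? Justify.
No — L₁ ∪ L₂ is not regular.

Let U = (ab)* ∪ {a^n b^n}. If U were regular, then U ∩ aa*bb* would be regular (closure under intersection with a regular language). But (ab)* ∩ aa*bb* = {ab} and {a^n b^n} ∩ aa*bb* = {a^n b^n : n ≥ 1}, so U ∩ aa*bb* = {a^n b^n : n ≥ 1}, which is not regular. Hence U is not regular.

Note that the bare facts "L₁ regular, L₂ non-regular" do not settle the question by themselves: the closure of regular languages under ∪, ∩, complement and difference applies only when BOTH operands are regular. With a non-regular operand the result can come out regular or non-regular depending on the specific languages, so one has to work out L₁ ∪ L₂ for this particular pair, as above.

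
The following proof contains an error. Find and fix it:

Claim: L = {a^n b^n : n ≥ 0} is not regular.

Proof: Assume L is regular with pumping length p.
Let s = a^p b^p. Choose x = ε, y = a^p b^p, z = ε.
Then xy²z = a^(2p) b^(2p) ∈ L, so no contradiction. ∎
Error: The decomposition violates |xy| ≤ p. With y = a^p b^p, |xy| = |y| = 2p > p. (The proof also miscomputes xy²z, which would be a^p b^p a^p b^p rather than a^(2p) b^(2p), and it wrongly treats one harmless decomposition as settling the matter — the prover does not get to choose the decomposition.)

Correction: The pumping lemma requires |xy| ≤ p, and the argument must handle every decomposition satisfying |xy| ≤ p, |y| ≥ 1. Since s starts with p a's, any such y consists only of a's, say y = a^k with k ≥ 1. Then xy²z = a^(p+k) b^p has unequal numbers of a's and b's, so xy²z ∉ L — the required contradiction.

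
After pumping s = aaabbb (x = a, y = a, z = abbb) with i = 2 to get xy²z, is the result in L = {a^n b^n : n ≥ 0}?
No

xy²z = a · aa · abbb = aaaabbb.
aaaabbb has 4 a's and 3 b's; 4 ≠ 3, so it is not in L.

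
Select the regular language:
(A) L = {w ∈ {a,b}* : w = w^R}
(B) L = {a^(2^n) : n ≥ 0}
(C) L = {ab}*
(C) {ab}*

(C) L = {ab}* is regular.

This can be recognized by a finite automaton (DFA/NFA).
Regular expressions like {ab}* define regular languages.

The other choices are not regular:
- {w ∈ {a,b}* : w = w^R}: After pumping, the string is no longer symmetric
- {a^(2^n) : n ≥ 0}: After pumping, length is no longer a power of 2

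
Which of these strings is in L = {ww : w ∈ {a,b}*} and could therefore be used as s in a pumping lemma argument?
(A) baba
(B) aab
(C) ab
(A) baba

The pumping lemma is applied to a string s that lies in L, so first check membership of each option:
- (A) baba splits into halves ba · ba, which are equal, so it is in L (w = ba) ✓
- (B) aab has odd length 3, so it cannot be written as ww and is not in L ✗
- (C) ab has length 2; its halves are a and b, which differ, so it is not in L ✗

Only (A) baba is in L, so it is the only candidate that could play the role of s.
(In a complete proof one picks s in terms of the pumping length p so that |s| ≥ p is guaranteed; a fixed string like baba illustrates the shape of such an s.)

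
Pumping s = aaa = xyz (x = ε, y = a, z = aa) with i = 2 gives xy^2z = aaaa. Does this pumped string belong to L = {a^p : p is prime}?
No

xy²z = ε · aa · aa = aaaa.
aaaa has length 4 = 2 × 2, which is not prime, so it is not in L.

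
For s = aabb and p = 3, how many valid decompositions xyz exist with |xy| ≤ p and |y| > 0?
6

For s = 'aabb' with pumping length p = 3:

Constraints: |xy| ≤ 3, |y| > 0

Valid decompositions (|xy| ≤ p, |y| ≥ 1):
  • x='', y='a', z='abb'
  • x='a', y='a', z='bb'
  • x='', y='aa', z='bb'
  • x='aa', y='b', z='b'
  • x='a', y='ab', z='b'
  • x='', y='aab', z='b'

Total count: 6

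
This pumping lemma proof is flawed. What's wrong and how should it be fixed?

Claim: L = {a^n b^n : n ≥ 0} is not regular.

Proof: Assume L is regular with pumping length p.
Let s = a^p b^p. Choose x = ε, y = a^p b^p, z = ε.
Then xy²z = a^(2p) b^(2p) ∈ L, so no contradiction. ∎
Error: The decomposition violates |xy| ≤ p. With y = a^p b^p, |xy| = |y| = 2p > p. (The proof also miscomputes xy²z, which would be a^p b^p a^p b^p rather than a^(2p) b^(2p), and it wrongly treats one harmless decomposition as settling the matter — the prover does not get to choose the decomposition.)

Correction: The pumping lemma requires |xy| ≤ p, and the argument must handle every decomposition satisfying |xy| ≤ p, |y| ≥ 1. Since s starts with p a's, any such y consists only of a's, say y = a^k with k ≥ 1. Then xy²z = a^(p+k) b^p has unequal numbers of a's and b's, so xy²z ∉ L — the required contradiction.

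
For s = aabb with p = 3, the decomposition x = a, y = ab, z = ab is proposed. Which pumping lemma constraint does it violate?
Violated: xyz = s

The decomposition x = a, y = ab, z = ab for s = aabb with p = 3
violates the constraint: xyz = s

xyz = 'a' + 'ab' + 'ab' = 'aabab' ≠ 'aabb' = s. The decomposition doesn't reconstruct s.

Pumping lemma constraints:
1. xyz = s (decomposition is valid)
2. |xy| ≤ p
3. |y| > 0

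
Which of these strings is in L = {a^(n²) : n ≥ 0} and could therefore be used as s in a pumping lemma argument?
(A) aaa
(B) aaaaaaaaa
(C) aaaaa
(B) aaaaaaaaa

The pumping lemma is applied to a string s that lies in L, so first check membership of each option:
- (A) aaa has length 3, strictly between 1² = 1 and 2² = 4, so it is not in L ✗
- (B) aaaaaaaaa has length 9 = 3², a perfect square, so it is in L ✓
- (C) aaaaa has length 5, strictly between 2² = 4 and 3² = 9, so it is not in L ✗

Only (B) aaaaaaaaa is in L, so it is the only candidate that could play the role of s.
(In a complete proof one picks s in terms of the pumping length p so that |s| ≥ p is guaranteed; a fixed string like aaaaaaaaa illustrates the shape of such an s.)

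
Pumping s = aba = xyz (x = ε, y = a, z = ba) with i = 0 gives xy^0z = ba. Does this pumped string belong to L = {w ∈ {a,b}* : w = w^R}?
No

xy⁰z = ε · ε · ba = ba.
ba reversed is ab ≠ ba, so it is not a palindrome and is not in L.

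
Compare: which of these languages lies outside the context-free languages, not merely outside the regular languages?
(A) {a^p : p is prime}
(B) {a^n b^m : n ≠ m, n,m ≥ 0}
(A) {a^p : p is prime}

(A) {a^p : p is prime} requires the CFL pumping lemma.

- {a^n b^m : n ≠ m, n,m ≥ 0} is context-free (but not regular)
  • Can be shown non-regular with the regular pumping lemma
  • After pumping a's, we can make n = m

- {a^p : p is prime} is NOT context-free
  • Requires the CFL pumping lemma to prove
  • The CFL pumping lemma also fails because prime gaps are unbounded

The CFL pumping lemma is "stronger" in that it can prove non-membership
in the larger class of context-free languages.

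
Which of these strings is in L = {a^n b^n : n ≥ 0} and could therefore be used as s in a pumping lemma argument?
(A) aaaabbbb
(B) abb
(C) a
(A) aaaabbbb

The pumping lemma is applied to a string s that lies in L, so first check membership of each option:
- (A) aaaabbbb = a^4 b^4 has equal counts (4 = 4), so it is in L ✓
- (B) abb has 1 a's and 2 b's; 1 ≠ 2, so it is not in L ✗
- (C) a has 1 a's and 0 b's; 1 ≠ 0, so it is not in L ✗

Only (A) aaaabbbb is in L, so it is the only candidate that could play the role of s.
(In a complete proof one picks s in terms of the pumping length p so that |s| ≥ p is guaranteed; a fixed string like aaaabbbb illustrates the shape of such an s.)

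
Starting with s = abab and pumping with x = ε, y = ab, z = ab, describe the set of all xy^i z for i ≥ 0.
{xy^i z : i ≥ 0} = {(ab)^(i+1) : i ≥ 0} = {ab, abab, ababab, ...}

With x = ε, y = ab, z = ab: Pumping 'ab' gives strings of alternating a's and b's.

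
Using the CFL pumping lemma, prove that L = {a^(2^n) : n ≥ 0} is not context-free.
Assume for contradiction that L is context-free, and let p ≥ 1 be the pumping length given by the pumping lemma for CFLs.
Choose s = a^(2^p). Then s ∈ L and |s| = 2^p ≥ p.
By the CFL pumping lemma, s = uvxyz for some u, v, x, y, z with |vxy| ≤ p, |vy| ≥ 1, and uv^i xy^i z ∈ L for every i ≥ 0.
All symbols are a's, so only lengths matter: let k = |vy|, with 1 ≤ k ≤ |vxy| ≤ p < 2^p.

Take i = 2: |uv²xy²z| = 2^p + k, and 2^p < 2^p + k < 2^p + 2^p = 2^(p+1).
So the length lies strictly between consecutive powers of two and is not a power of 2; uv²xy²z ∉ L.

This contradicts the CFL pumping lemma, which requires uv^i xy^i z ∈ L for all i ≥ 0.
Hence L = {a^(2^n) : n ≥ 0} is not context-free. ∎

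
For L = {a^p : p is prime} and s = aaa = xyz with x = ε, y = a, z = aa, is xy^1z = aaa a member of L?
Yes

xy¹z = ε · a · aa = aaa.
aaa has length 3, which is prime, so it is in L.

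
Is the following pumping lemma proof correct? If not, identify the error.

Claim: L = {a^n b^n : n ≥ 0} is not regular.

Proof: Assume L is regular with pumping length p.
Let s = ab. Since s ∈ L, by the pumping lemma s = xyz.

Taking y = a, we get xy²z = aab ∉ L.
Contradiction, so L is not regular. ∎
The proof is INCORRECT.

Error: The string s = ab may be shorter than p.
The pumping lemma only applies to strings with |s| ≥ p, and p is not under our control.
We must choose s in terms of p, e.g. s = a^p b^p, to ensure |s| ≥ p.
(The proof also fixes one particular y; a valid argument must handle every decomposition with |xy| ≤ p and |y| ≥ 1 — for s = a^p b^p this forces y = a^k, and then xy²z = a^(p+k) b^p ∉ L.)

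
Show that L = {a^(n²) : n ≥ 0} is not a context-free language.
Assume for contradiction that L is context-free, and let p ≥ 1 be the pumping length given by the pumping lemma for CFLs.
Choose s = a^(p²). Then s ∈ L and |s| = p² ≥ p.
By the CFL pumping lemma, s = uvxyz for some u, v, x, y, z with |vxy| ≤ p, |vy| ≥ 1, and uv^i xy^i z ∈ L for every i ≥ 0.
All symbols are a's, so only lengths matter: let k = |vy|, with 1 ≤ k ≤ |vxy| ≤ p.

Take i = 2: |uv²xy²z| = p² + k, and p² < p² + k ≤ p² + p < (p + 1)².
So the length lies strictly between consecutive squares and is not a perfect square; uv²xy²z ∉ L.

This contradicts the CFL pumping lemma, which requires uv^i xy^i z ∈ L for all i ≥ 0.
Hence L = {a^(n²) : n ≥ 0} is not context-free. ∎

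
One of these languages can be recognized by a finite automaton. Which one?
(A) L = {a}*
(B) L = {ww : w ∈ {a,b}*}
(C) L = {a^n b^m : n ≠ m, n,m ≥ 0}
(A) {a}*

(A) L = {a}* is regular.

This can be recognized by a finite automaton (DFA/NFA).
Regular expressions like {a}* define regular languages.

The other choices are not regular:
- {ww : w ∈ {a,b}*}: After pumping, the two halves no longer match
- {a^n b^m : n ≠ m, n,m ≥ 0}: After pumping a's, we can make n = m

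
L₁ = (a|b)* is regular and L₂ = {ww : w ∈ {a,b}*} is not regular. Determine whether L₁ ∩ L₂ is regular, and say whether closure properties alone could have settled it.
No — L₁ ∩ L₂ is not regular.

(a|b)* is all strings over {a,b}, so L₁ ∩ L₂ = {ww : w ∈ {a,b}*} = L₂ itself, which is not regular (pump s = a^p b a^p b).

Note that the bare facts "L₁ regular, L₂ non-regular" do not settle the question by themselves: the closure of regular languages under ∪, ∩, complement and difference applies only when BOTH operands are regular. With a non-regular operand the result can come out regular or non-regular depending on the specific languages, so one has to work out L₁ ∩ L₂ for this particular pair, as above.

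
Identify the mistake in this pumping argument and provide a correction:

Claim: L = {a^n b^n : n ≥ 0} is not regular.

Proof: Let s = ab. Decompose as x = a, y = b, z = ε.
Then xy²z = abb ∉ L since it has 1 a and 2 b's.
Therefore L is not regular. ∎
Error: The string s = ab might be shorter than the pumping length p.

Correction: Choose s = a^p b^p to ensure |s| ≥ p. Also, the decomposition is wrong: with |xy| ≤ p, y cannot include b's when s starts with p a's.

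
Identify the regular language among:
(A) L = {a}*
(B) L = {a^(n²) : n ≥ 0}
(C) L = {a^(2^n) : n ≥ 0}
(A) {a}*

(A) L = {a}* is regular.

This can be recognized by a finite automaton (DFA/NFA).
Regular expressions like {a}* define regular languages.

The other choices are not regular:
- {a^(n²) : n ≥ 0}: After pumping, length is no longer a perfect square
- {a^(2^n) : n ≥ 0}: After pumping, length is no longer a power of 2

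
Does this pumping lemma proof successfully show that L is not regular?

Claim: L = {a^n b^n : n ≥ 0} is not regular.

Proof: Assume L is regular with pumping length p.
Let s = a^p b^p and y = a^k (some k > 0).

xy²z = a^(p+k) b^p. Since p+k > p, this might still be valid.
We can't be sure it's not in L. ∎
The proof is INCORRECT.

Error: The conclusion is wrong.
xy²z = a^(p+k) b^p is definitely NOT in L because the number of a's (p+k) ≠ number of b's (p).
The proof incorrectly doubts what is actually a valid contradiction.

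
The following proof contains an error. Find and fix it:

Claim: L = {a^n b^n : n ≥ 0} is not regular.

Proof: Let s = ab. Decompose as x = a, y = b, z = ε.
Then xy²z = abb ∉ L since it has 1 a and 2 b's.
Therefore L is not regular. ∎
Error: The string s = ab might be shorter than the pumping length p.

Correction: Choose s = a^p b^p to ensure |s| ≥ p. Also, the decomposition is wrong: with |xy| ≤ p, y cannot include b's when s starts with p a's.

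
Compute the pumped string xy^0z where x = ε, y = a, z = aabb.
aabb

Given x = '', y = 'a', z = 'aabb' and i = 0:

xy^0z = x + y·y·...·y (0 times) + z
       = '' + 'a'^0 + 'aabb'
       = '' + '' + 'aabb'
       = 'aabb'

The pumped string is 'aabb' with length 4.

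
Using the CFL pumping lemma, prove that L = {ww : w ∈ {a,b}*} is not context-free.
Assume for contradiction that L is context-free, and let p ≥ 1 be the pumping length given by the pumping lemma for CFLs.
Choose s = a^p b^p a^p b^p. Then s ∈ L (take w = a^p b^p) and |s| = 4p ≥ p.
By the CFL pumping lemma, s = uvxyz for some u, v, x, y, z with |vxy| ≤ p, |vy| ≥ 1, and uv^i xy^i z ∈ L for every i ≥ 0.

Write s as four blocks A₁ B₁ A₂ B₂ with A₁ = A₂ = a^p and B₁ = B₂ = b^p. Since |vxy| ≤ p, the window vxy lies inside at most two adjacent blocks. Take i = 0 and let t = uxz, so |t| = 4p − |vy| with 1 ≤ |vy| ≤ p. If |t| is odd, t ∉ L immediately, so assume |vy| is even (hence |vy| ≥ 2) and |t|/2 = 2p − |vy|/2, which satisfies p ≤ |t|/2 ≤ 2p − 1.

Case 1 (vxy inside A₁B₁): t = a^(p−j) b^(p−l) a^p b^p with j + l = |vy|. The second half of t has length < 2p, so it is a suffix of the trailing a^p b^p and ends in b; the first half is a^(p−j) b^(p−l) a^((j+l)/2), which ends in a because (j+l)/2 ≥ 1. The halves differ, so t ∉ L.

Case 2 (vxy inside B₁A₂, straddling the middle): t = a^p b^(p−j) a^(p−l) b^p with j + l = |vy|. If t = ww, then w is a prefix of t of length ≥ p, so w begins with a^p; and w is a suffix of t of length ≥ p, so w ends with b^p. That forces |w| ≥ 2p, contradicting |w| = |t|/2 ≤ 2p − 1. So t ∉ L.

Case 3 (vxy inside A₂B₂): t = a^p b^p a^(p−j) b^(p−l) with j + l = |vy|. The first half of t is a prefix of a^p b^p, so it begins with a; the second half is b^((j+l)/2) a^(p−j) b^(p−l), which begins with b. The halves differ, so t ∉ L.

In every case uv⁰xy⁰z = uxz ∉ L.

This contradicts the CFL pumping lemma, which requires uv^i xy^i z ∈ L for all i ≥ 0.
Hence L = {ww : w ∈ {a,b}*} is not context-free. ∎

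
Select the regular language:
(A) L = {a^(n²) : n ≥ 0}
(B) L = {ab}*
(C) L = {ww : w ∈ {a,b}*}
(B) {ab}*

(B) L = {ab}* is regular.

This can be recognized by a finite automaton (DFA/NFA).
Regular expressions like {ab}* define regular languages.

The other choices are not regular:
- {ww : w ∈ {a,b}*}: After pumping, the two halves no longer match
- {a^(n²) : n ≥ 0}: After pumping, length is no longer a perfect square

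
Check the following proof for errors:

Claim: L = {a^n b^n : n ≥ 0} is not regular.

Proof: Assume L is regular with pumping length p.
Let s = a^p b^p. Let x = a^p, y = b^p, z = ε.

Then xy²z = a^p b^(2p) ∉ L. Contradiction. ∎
The proof is INCORRECT.

Error: The decomposition violates |xy| ≤ p.
With x = a^p and y = b^p, we have |xy| = 2p > p.
The pumping lemma requires |xy| ≤ p, so y must be within the first p characters.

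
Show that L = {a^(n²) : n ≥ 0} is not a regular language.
Assume for contradiction that L is regular, and let p ≥ 1 be the pumping length given by the pumping lemma.
Choose s = a^(p²). Then s ∈ L and |s| = p² ≥ p.
By the pumping lemma, s = xyz for some x, y, z with |xy| ≤ p, |y| ≥ 1, and xy^i z ∈ L for every i ≥ 0.
Here y = a^k for some k with 1 ≤ k ≤ |xy| ≤ p.

Take i = 2: |xy²z| = p² + k.
Now p² < p² + k ≤ p² + p < p² + 2p + 1 = (p + 1)².
So |xy²z| lies strictly between the consecutive squares p² and (p + 1)², hence is not a perfect square, and xy²z ∉ L.

This contradicts the pumping lemma, which requires xy^i z ∈ L for all i ≥ 0.
Hence L = {a^(n²) : n ≥ 0} is not regular. ∎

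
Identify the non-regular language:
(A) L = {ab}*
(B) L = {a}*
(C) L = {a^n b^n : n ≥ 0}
(C) {a^n b^n : n ≥ 0}

(C) L = {a^n b^n : n ≥ 0} is NOT regular.

The pumping lemma can be used to prove this:
After pumping, the number of a's and b's become unequal

The other languages are regular because they can be recognized by finite automata.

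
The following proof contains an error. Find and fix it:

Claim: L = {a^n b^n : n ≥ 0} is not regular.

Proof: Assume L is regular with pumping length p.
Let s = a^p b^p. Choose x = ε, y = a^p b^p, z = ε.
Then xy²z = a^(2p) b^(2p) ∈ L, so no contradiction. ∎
Error: The decomposition violates |xy| ≤ p. With y = a^p b^p, |xy| = |y| = 2p > p. (The proof also miscomputes xy²z, which would be a^p b^p a^p b^p rather than a^(2p) b^(2p), and it wrongly treats one harmless decomposition as settling the matter — the prover does not get to choose the decomposition.)

Correction: The pumping lemma requires |xy| ≤ p, and the argument must handle every decomposition satisfying |xy| ≤ p, |y| ≥ 1. Since s starts with p a's, any such y consists only of a's, say y = a^k with k ≥ 1. Then xy²z = a^(p+k) b^p has unequal numbers of a's and b's, so xy²z ∉ L — the required contradiction.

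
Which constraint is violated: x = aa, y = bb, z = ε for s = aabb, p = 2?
Violated: |xy| ≤ p

The decomposition x = aa, y = bb, z = ε for s = aabb with p = 2
violates the constraint: |xy| ≤ p

|xy| = |aabb| = 4 > 2 = p. The decomposition puts too many characters in xy.

Pumping lemma constraints:
1. xyz = s (decomposition is valid)
2. |xy| ≤ p
3. |y| > 0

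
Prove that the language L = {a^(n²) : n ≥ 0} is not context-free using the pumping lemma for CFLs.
Assume for contradiction that L is context-free, and let p ≥ 1 be the pumping length given by the pumping lemma for CFLs.
Choose s = a^(p²). Then s ∈ L and |s| = p² ≥ p.
By the CFL pumping lemma, s = uvxyz for some u, v, x, y, z with |vxy| ≤ p, |vy| ≥ 1, and uv^i xy^i z ∈ L for every i ≥ 0.
All symbols are a's, so only lengths matter: let k = |vy|, with 1 ≤ k ≤ |vxy| ≤ p.

Take i = 2: |uv²xy²z| = p² + k, and p² < p² + k ≤ p² + p < (p + 1)².
So the length lies strictly between consecutive squares and is not a perfect square; uv²xy²z ∉ L.

This contradicts the CFL pumping lemma, which requires uv^i xy^i z ∈ L for all i ≥ 0.
Hence L = {a^(n²) : n ≥ 0} is not context-free. ∎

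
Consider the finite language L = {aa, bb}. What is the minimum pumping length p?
p = 3

For a finite language L, the pumping lemma holds vacuously if p > max|s| for s ∈ L.

The longest string in L = {aa, bb} has length 2.
If p = 3, then no string s ∈ L has |s| ≥ p, so the condition is vacuously true.

The minimum pumping length is p = 3.

Why no smaller p works: for any p ≤ 2, the longest string s ∈ L has |s| = 2 ≥ p, so it would
have to be pumpable; but pumping up (i = 2, 3, ...) produces ever longer strings, which cannot all lie in the
finite language L. So the pumping property fails for every p ≤ 2.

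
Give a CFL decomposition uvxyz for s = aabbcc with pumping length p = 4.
u='a', v='a', x='bb', y='c', z='c'

For s = aabbcc with pumping length p = 4:

One valid decomposition:
- u = 'a'
- v = 'a'
- x = 'bb'
- y = 'c'
- z = 'c'

Verification:
- uvxyz = 'a' + 'a' + 'bb' + 'c' + 'c' = aabbcc ✓
- |vxy| = |'abbc'| = 4 ≤ 4 ✓
- |vy| = |'ac'| = 2 > 0 ✓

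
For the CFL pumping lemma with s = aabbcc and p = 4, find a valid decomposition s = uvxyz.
u='a', v='a', x='bb', y='c', z='c'

For s = aabbcc with pumping length p = 4:

One valid decomposition:
- u = 'a'
- v = 'a'
- x = 'bb'
- y = 'c'
- z = 'c'

Verification:
- uvxyz = 'a' + 'a' + 'bb' + 'c' + 'c' = aabbcc ✓
- |vxy| = |'abbc'| = 4 ≤ 4 ✓
- |vy| = |'ac'| = 2 > 0 ✓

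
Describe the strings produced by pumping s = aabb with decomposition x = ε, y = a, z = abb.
{xy^i z : i ≥ 0} = {a^(i+1) b^2 : i ≥ 0} = {abb, aabb, aaabb, ...}

With x = ε, y = a, z = abb: Starting with aabb and pumping the first 'a' (z = abb keeps the second 'a'), we get strings with i+1 a's followed by 2 b's for i = 0, 1, 2, ...; note bb is not produced because z always contributes one a.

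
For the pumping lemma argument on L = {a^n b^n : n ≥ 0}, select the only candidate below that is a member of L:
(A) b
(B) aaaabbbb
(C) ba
(B) aaaabbbb

The pumping lemma is applied to a string s that lies in L, so first check membership of each option:
- (A) b has 0 a's and 1 b's; 0 ≠ 1, so it is not in L ✗
- (B) aaaabbbb = a^4 b^4 has equal counts (4 = 4), so it is in L ✓
- (C) ba has an a after a b, so it is not of the form a^n b^n and is not in L ✗

Only (B) aaaabbbb is in L, so it is the only candidate that could play the role of s.
(In a complete proof one picks s in terms of the pumping length p so that |s| ≥ p is guaranteed; a fixed string like aaaabbbb illustrates the shape of such an s.)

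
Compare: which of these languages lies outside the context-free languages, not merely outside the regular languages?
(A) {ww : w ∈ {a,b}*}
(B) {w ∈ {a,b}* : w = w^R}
(A) {ww : w ∈ {a,b}*}

(A) {ww : w ∈ {a,b}*} requires the CFL pumping lemma.

- {w ∈ {a,b}* : w = w^R} is context-free (but not regular)
  • Can be shown non-regular with the regular pumping lemma
  • After pumping, the string is no longer symmetric

- {ww : w ∈ {a,b}*} is NOT context-free
  • Requires the CFL pumping lemma to prove
  • Cannot verify equality of two arbitrary substrings

The CFL pumping lemma is "stronger" in that it can prove non-membership
in the larger class of context-free languages.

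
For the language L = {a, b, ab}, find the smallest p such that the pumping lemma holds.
p = 3

For a finite language L, the pumping lemma holds vacuously if p > max|s| for s ∈ L.

The longest string in L = {a, b, ab} has length 2.
If p = 3, then no string s ∈ L has |s| ≥ p, so the condition is vacuously true.

The minimum pumping length is p = 3.

Why no smaller p works: for any p ≤ 2, the longest string s ∈ L has |s| = 2 ≥ p, so it would
have to be pumpable; but pumping up (i = 2, 3, ...) produces ever longer strings, which cannot all lie in the
finite language L. So the pumping property fails for every p ≤ 2.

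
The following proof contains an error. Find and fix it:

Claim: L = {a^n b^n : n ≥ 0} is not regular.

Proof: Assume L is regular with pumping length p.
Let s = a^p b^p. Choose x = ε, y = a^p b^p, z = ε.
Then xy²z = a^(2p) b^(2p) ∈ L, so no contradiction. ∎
Error: The decomposition violates |xy| ≤ p. With y = a^p b^p, |xy| = |y| = 2p > p. (The proof also miscomputes xy²z, which would be a^p b^p a^p b^p rather than a^(2p) b^(2p), and it wrongly treats one harmless decomposition as settling the matter — the prover does not get to choose the decomposition.)

Correction: The pumping lemma requires |xy| ≤ p, and the argument must handle every decomposition satisfying |xy| ≤ p, |y| ≥ 1. Since s starts with p a's, any such y consists only of a's, say y = a^k with k ≥ 1. Then xy²z = a^(p+k) b^p has unequal numbers of a's and b's, so xy²z ∉ L — the required contradiction.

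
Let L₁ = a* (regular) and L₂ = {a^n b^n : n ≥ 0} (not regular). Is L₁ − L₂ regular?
Yes — L₁ − L₂ is regular.

The only string of a* that lies in {a^n b^n} is ε, so L₁ − L₂ = a* − {ε} = a⁺ = aa*, which is regular.

Note that the bare facts "L₁ regular, L₂ non-regular" do not settle the question by themselves: the closure of regular languages under ∪, ∩, complement and difference applies only when BOTH operands are regular. With a non-regular operand the result can come out regular or non-regular depending on the specific languages, so one has to work out L₁ − L₂ for this particular pair, as above.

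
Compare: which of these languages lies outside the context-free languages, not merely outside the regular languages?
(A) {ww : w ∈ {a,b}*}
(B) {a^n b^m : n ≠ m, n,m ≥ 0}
(A) {ww : w ∈ {a,b}*}

(A) {ww : w ∈ {a,b}*} requires the CFL pumping lemma.

- {a^n b^m : n ≠ m, n,m ≥ 0} is context-free (but not regular)
  • Can be shown non-regular with the regular pumping lemma
  • After pumping a's, we can make n = m

- {ww : w ∈ {a,b}*} is NOT context-free
  • Requires the CFL pumping lemma to prove
  • Cannot verify equality of two arbitrary substrings

The CFL pumping lemma is "stronger" in that it can prove non-membership
in the larger class of context-free languages.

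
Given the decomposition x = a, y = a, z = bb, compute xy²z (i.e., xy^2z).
aaabb

Given x = 'a', y = 'a', z = 'bb' and i = 2:

xy^2z = x + y·y·...·y (2 times) + z
       = 'a' + 'a'^2 + 'bb'
       = 'a' + 'aa' + 'bb'
       = 'aaabb'

The pumped string is 'aaabb' with length 5.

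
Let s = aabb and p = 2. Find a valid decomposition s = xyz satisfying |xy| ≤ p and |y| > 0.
x = 'a', y = 'a', z = 'bb'

For s = aabb and p = 2, one valid decomposition is:
- x = 'a' (length 1)
- y = 'a' (length 1)
- z = 'bb' (length 2)

Verification:
- xyz = 'a' + 'a' + 'bb' = aabb ✓
- |xy| = 2 ≤ 2 ✓
- |y| = 1 > 0 ✓

All pumping lemma constraints are satisfied.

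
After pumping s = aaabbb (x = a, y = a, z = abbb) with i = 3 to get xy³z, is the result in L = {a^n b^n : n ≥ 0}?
No

xy³z = a · aaa · abbb = aaaaabbb.
aaaaabbb has 5 a's and 3 b's; 5 ≠ 3, so it is not in L.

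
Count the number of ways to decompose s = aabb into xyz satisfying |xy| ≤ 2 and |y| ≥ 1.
3

For s = 'aabb' with pumping length p = 2:

Constraints: |xy| ≤ 2, |y| > 0

Valid decompositions (|xy| ≤ p, |y| ≥ 1):
  • x='', y='a', z='abb'
  • x='a', y='a', z='bb'
  • x='', y='aa', z='bb'

Total count: 3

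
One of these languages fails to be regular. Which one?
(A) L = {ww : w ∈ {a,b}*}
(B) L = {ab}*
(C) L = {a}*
(A) {ww : w ∈ {a,b}*}

(A) L = {ww : w ∈ {a,b}*} is NOT regular.

The pumping lemma can be used to prove this:
After pumping, the two halves no longer match

The other languages are regular because they can be recognized by finite automata.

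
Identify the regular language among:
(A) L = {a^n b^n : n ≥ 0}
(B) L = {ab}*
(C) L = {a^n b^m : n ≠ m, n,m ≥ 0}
(B) {ab}*

(B) L = {ab}* is regular.

This can be recognized by a finite automaton (DFA/NFA).
Regular expressions like {ab}* define regular languages.

The other choices are not regular:
- {a^n b^n : n ≥ 0}: After pumping, the number of a's and b's become unequal
- {a^n b^m : n ≠ m, n,m ≥ 0}: After pumping a's, we can make n = m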